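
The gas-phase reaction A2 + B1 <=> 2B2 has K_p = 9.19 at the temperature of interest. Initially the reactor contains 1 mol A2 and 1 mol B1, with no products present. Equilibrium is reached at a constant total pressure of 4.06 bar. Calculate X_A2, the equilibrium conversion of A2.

Basis: 1 mol A2 initially; let X = conversion of A2. Extent ξ = X.
Mole table: n_A2 = 1 − X; n_B1 = 1 − X; n_B2 = 2X.
n_T stays at 2 (no change in mole number).
With p_i = (n_i/n_T)P, K_p = p_B2^2 / (p_A2 p_B1).
This yields a degree-2 equation in X; solving on (0,1), X = 0.603.

X = 0.603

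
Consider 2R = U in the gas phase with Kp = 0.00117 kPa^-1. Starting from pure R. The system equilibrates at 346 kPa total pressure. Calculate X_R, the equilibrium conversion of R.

X = 0.382

Basis: 1 mol R initially; let X = conversion of R. Extent ξ = 0.5X.
Species balance: n_R = 1 − X; n_U = 0.5X.
Summing: n_T = 1 − 0.5X.
Mole fractions y_i = n_i/n_T; Kp = p_U / (p_R^2) with p_i = y_i·P.
Substituting and setting equal to 0.00117 kPa^-1 gives a polynomial in X; the root in (0,1) is X = 0.382.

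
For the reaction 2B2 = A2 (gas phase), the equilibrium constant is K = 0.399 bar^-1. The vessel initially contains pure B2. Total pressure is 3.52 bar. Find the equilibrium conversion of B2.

X = 0.611

Take 1 mol B2 as basis and let X be its fractional conversion, so ξ = 0.5X.
At extent ξ: n_B2 = 1 − X; n_A2 = 0.5X.
n_T = Σnᵢ = 1 − 0.5X.
y_i = n_i/n_T, p_i = y_i·P. K = p_A2 / (p_B2^2).
This yields a degree-2 equation in X; solving on (0,1), X = 0.611.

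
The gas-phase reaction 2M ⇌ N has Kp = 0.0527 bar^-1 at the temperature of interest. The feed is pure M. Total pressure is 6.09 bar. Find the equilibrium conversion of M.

Let X = conversion of M (basis 1 mol M); extent of reaction ξ = 0.5X.
Mole table: n_M = 1 − X; n_N = 0.5X.
Summing: n_T = 1 − 0.5X.
With p_i = (n_i/n_T)P, Kp = p_N / (p_M^2).
Equating to 0.0527 bar^-1 and solving on 0 < X < 1: X = 0.338.

X = 0.338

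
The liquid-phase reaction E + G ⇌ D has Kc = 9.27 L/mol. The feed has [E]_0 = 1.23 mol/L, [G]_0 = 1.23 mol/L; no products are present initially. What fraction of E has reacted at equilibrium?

Let X = conversion of E; extent ξ = 1.23·X mol/L.
Concentrations: [E] = 1.23 − 1.23X; [G] = 1.23 − 1.23X; [D] = 1.23X.
Kc = [D] / ([E] [G]).
Equating to 9.27 L/mol: the physical root is X = 0.744.

X = 0.744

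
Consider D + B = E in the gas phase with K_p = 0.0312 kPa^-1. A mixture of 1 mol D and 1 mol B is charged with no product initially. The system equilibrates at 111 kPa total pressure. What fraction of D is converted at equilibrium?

Basis: 1 mol D initially; let X = conversion of D. Extent ξ = X.
Species balance: n_D = 1 − X; n_B = 1 − X; n_E = X.
Summing: n_T = 2 − X.
With p_i = (n_i/n_T)P, K_p = p_E / (p_D p_B).
Equating to 0.0312 kPa^-1 and solving on 0 < X < 1: X = 0.527.

X = 0.527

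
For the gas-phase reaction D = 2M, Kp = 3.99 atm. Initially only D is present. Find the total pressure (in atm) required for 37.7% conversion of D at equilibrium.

P = 6.02 atm

Basis: 1 mol D initially; let X = conversion of D. Extent ξ = X.
At extent ξ: n_D = 1 − X; n_M = 2X.
Summing: n_T = 1 + X.
Kp = p_M^2 / (p_D) with p_i = (n_i/n_T)·P.
At X = 0.377: the mole-fraction product g(X) = Π y_i^ν_i = 0.6627. Since Kp = g(X)·P^{1}, P = (Kp/g)^(1/1) = (3.99/0.6627)^(1/1) = 6.02 atm.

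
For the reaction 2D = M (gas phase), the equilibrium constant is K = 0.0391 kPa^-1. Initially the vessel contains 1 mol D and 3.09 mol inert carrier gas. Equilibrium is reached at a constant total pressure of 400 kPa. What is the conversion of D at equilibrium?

X = 0.709

Let X = conversion of D (basis 1 mol D); extent of reaction ξ = 0.5X.
Species balance: n_D = 1 − X; n_M = 0.5X; n_I = 3.09 (inert).
Total moles n_T = 4.09 − 0.5X.
y_i = n_i/n_T, p_i = y_i·P. K = p_M / (p_D^2).
This yields a degree-2 equation in X; solving on (0,1), X = 0.709.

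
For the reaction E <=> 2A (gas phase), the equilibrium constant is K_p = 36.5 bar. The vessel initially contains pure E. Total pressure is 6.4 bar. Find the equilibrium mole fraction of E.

Let X = conversion of E (basis 1 mol E); extent of reaction ξ = X.
Species balance: n_E = 1 − X; n_A = 2X.
Summing: n_T = 1 + X.
Mole fractions y_i = n_i/n_T; K_p = p_A^2 / (p_E) with p_i = y_i·P.
Substituting and setting equal to 36.5 bar gives a polynomial in X; the root in (0,1) is X = 0.767.
Then n_E = 0.233, n_T = 1.77, so y_E = 0.132.

y_E = 0.132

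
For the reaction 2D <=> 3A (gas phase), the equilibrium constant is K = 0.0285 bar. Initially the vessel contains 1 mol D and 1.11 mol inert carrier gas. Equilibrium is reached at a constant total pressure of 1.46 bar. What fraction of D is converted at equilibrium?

Let X = conversion of D (basis 1 mol D); extent of reaction ξ = 0.5X.
Species balance: n_D = 1 − X; n_A = 1.5X; n_I = 1.11 (inert).
n_T = Σnᵢ = 2.11 + 0.5X.
Mole fractions y_i = n_i/n_T; K = p_A^3 / (p_D^2) with p_i = y_i·P.
Setting this equal to 0.0285 bar and taking the physical root (0 < X < 1) gives X = 0.201.

X = 0.201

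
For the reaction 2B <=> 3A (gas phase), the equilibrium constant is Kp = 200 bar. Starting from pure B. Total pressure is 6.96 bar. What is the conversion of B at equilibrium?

X = 0.795

Take 1 mol B as basis and let X be its fractional conversion, so ξ = 0.5X.
Mole table: n_B = 1 − X; n_A = 1.5X.
Total moles n_T = 1 + 0.5X.
y_i = n_i/n_T, p_i = y_i·P. Kp = p_A^3 / (p_B^2).
Setting this equal to 200 bar and taking the physical root (0 < X < 1) gives X = 0.795.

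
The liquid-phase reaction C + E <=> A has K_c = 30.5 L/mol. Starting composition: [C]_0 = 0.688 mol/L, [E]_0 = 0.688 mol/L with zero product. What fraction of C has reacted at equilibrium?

X = 0.804

Let X = conversion of C; extent ξ = 0.688·X mol/L.
Concentrations: [C] = 0.688 − 0.688X; [E] = 0.688 − 0.688X; [A] = 0.688X.
K_c = [A] / ([C] [E]).
This equals 30.5 at X = 0.804 (the root in 0 < X < 1).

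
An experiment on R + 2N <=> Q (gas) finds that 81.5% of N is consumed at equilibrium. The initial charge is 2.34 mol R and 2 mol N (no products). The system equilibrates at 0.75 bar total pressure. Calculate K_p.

Let X = conversion of N (basis 2 mol N); extent of reaction ξ = X.
Mole table: n_R = 2.34 − X; n_N = 2 − 2X; n_Q = X.
n_T = Σnᵢ = 4.34 − 2X.
At X = 0.815: n_R = 1.52, n_N = 0.37, n_Q = 0.815, n_T = 2.71.
p_i = (n_i/n_T)·P. K_p = p_Q / (p_R p_N^2) = 51 bar^-2.

K_p = 51 bar^-2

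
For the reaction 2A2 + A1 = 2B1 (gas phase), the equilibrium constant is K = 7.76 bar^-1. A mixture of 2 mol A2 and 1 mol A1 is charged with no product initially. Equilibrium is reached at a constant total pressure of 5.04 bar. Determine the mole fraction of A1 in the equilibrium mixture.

Let X = conversion of A2 (basis 2 mol A2); extent of reaction ξ = X.
Mole table: n_A2 = 2 − 2X; n_A1 = 1 − X; n_B1 = 2X.
Summing: n_T = 3 − X.
With p_i = (n_i/n_T)P, K = p_B1^2 / (p_A2^2 p_A1).
Substituting and setting equal to 7.76 bar^-1 gives a polynomial in X; the root in (0,1) is X = 0.695.
Then n_A1 = 0.305, n_T = 2.31, so y_A1 = 0.132.

y_A1 = 0.132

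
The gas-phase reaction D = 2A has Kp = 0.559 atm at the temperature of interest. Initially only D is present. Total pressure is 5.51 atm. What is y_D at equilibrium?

Take 1 mol D as basis and let X be its fractional conversion, so ξ = X.
At extent ξ: n_D = 1 − X; n_A = 2X.
Total moles n_T = 1 + X.
Mole fractions y_i = n_i/n_T; Kp = p_A^2 / (p_D) with p_i = y_i·P.
Substituting and setting equal to 0.559 atm gives a polynomial in X; the root in (0,1) is X = 0.157.
Then n_D = 0.843, n_T = 1.16, so y_D = 0.728.

y_D = 0.728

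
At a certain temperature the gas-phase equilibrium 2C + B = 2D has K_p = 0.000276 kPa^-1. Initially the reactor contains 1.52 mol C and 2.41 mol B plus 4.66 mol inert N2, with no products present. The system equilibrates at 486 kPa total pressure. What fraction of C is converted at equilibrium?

X = 0.160

Take 1.52 mol C as basis and let X be its fractional conversion, so ξ = 0.76X.
At extent ξ: n_C = 1.52 − 1.52X; n_B = 2.41 − 0.76X; n_D = 1.52X; n_I = 4.66 (inert).
Summing: n_T = 8.59 − 0.76X.
With p_i = (n_i/n_T)P, K_p = p_D^2 / (p_C^2 p_B).
Substituting and setting equal to 0.000276 kPa^-1 gives a polynomial in X; the root in (0,1) is X = 0.160.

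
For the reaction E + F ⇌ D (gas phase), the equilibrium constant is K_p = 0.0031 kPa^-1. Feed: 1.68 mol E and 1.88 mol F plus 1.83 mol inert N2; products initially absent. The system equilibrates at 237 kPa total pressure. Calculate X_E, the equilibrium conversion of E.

X = 0.185

Let X = conversion of E (basis 1.68 mol E); extent of reaction ξ = 1.68X.
Moles: n_E = 1.68 − 1.68X; n_F = 1.88 − 1.68X; n_D = 1.68X; n_I = 1.83 (inert).
n_T = Σnᵢ = 5.39 − 1.68X.
Mole fractions y_i = n_i/n_T; K_p = p_D / (p_E p_F) with p_i = y_i·P.
Substituting and setting equal to 0.0031 kPa^-1 gives a polynomial in X; the root in (0,1) is X = 0.185.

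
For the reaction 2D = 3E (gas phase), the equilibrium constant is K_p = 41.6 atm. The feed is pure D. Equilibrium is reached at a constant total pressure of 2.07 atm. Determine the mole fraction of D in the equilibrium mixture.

Basis: 1 mol D initially; let X = conversion of D. Extent ξ = 0.5X.
Species balance: n_D = 1 − X; n_E = 1.5X.
Total moles n_T = 1 + 0.5X.
With p_i = (n_i/n_T)P, K_p = p_E^3 / (p_D^2).
This yields a degree-3 equation in X; solving on (0,1), X = 0.766.
Then n_D = 0.234, n_T = 1.38, so y_D = 0.169.

y_D = 0.169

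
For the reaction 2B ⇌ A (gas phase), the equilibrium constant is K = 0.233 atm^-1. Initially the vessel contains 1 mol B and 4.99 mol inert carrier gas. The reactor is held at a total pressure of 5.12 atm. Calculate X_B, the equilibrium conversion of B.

Take 1 mol B as basis and let X be its fractional conversion, so ξ = 0.5X.
Mole table: n_B = 1 − X; n_A = 0.5X; n_I = 4.99 (inert).
Summing: n_T = 5.99 − 0.5X.
Mole fractions y_i = n_i/n_T; K = p_A / (p_B^2) with p_i = y_i·P.
Substituting and setting equal to 0.233 atm^-1 gives a polynomial in X; the root in (0,1) is X = 0.237.

X = 0.237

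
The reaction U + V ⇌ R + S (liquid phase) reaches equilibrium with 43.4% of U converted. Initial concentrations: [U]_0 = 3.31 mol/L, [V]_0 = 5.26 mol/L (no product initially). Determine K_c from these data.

K_c = 0.288

Let X = conversion of U.
Concentrations: [U] = 3.31 − 3.31X; [V] = 5.26 − 3.31X; [R] = 3.31X; [S] = 3.31X.
At X = 0.434: [U] = 1.87, [V] = 3.82, [R] = 1.44, [S] = 1.44.
K_c = [R] [S] / ([U] [V]) = 0.288.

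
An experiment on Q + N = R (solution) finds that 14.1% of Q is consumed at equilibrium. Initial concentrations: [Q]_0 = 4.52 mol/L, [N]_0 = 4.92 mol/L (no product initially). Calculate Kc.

Let X = conversion of Q.
Concentrations: [Q] = 4.52 − 4.52X; [N] = 4.92 − 4.52X; [R] = 4.52X.
At X = 0.141: [Q] = 3.88, [N] = 4.28, [R] = 0.637.
Kc = [R] / ([Q] [N]) = 0.0383 L/mol.

Kc = 0.0383 L/mol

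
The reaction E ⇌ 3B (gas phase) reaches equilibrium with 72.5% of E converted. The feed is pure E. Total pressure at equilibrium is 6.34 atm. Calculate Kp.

Let X = conversion of E (basis 1 mol E); extent of reaction ξ = X.
Species balance: n_E = 1 − X; n_B = 3X.
Total moles n_T = 1 + 2X.
At X = 0.725: n_E = 0.275, n_B = 2.17, n_T = 2.45.
p_i = (n_i/n_T)·P. Kp = p_B^3 / (p_E) = 251 atm^2.

Kp = 251 atm^2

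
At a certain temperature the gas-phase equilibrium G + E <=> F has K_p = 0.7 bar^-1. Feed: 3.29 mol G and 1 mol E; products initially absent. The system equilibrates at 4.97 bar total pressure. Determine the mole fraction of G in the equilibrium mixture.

Take 1 mol E as basis and let X be its fractional conversion, so ξ = X.
Mole table: n_G = 3.29 − X; n_E = 1 − X; n_F = X.
Summing: n_T = 4.29 − X.
y_i = n_i/n_T, p_i = y_i·P. K_p = p_F / (p_G p_E).
Setting this equal to 0.7 bar^-1 and taking the physical root (0 < X < 1) gives X = 0.715.
Then n_G = 2.58, n_T = 3.58, so y_G = 0.720.

y_G = 0.720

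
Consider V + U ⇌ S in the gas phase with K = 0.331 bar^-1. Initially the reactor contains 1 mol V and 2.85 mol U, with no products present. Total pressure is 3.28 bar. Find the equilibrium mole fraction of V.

y_V = 0.166

Take 1 mol V as basis and let X be its fractional conversion, so ξ = X.
Mole table: n_V = 1 − X; n_U = 2.85 − X; n_S = X.
Summing: n_T = 3.85 − X.
y_i = n_i/n_T, p_i = y_i·P. K = p_S / (p_V p_U).
This yields a degree-2 equation in X; solving on (0,1), X = 0.434.
Then n_V = 0.566, n_T = 3.42, so y_V = 0.166.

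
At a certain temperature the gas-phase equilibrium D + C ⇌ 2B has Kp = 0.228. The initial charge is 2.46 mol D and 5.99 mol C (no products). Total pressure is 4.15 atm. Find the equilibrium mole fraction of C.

Basis: 2.46 mol D initially; let X = conversion of D. Extent ξ = 2.46X.
Mole table: n_D = 2.46 − 2.46X; n_C = 5.99 − 2.46X; n_B = 4.92X.
n_T stays at 8.45 (no change in mole number).
With p_i = (n_i/n_T)P, Kp = p_B^2 / (p_D p_C).
This yields a degree-2 equation in X; solving on (0,1), X = 0.294.
Then n_C = 5.27, n_T = 8.45, so y_C = 0.623.

y_C = 0.623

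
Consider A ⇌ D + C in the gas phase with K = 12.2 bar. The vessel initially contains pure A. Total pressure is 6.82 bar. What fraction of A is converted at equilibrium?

X = 0.801

Basis: 1 mol A initially; let X = conversion of A. Extent ξ = X.
Mole table: n_A = 1 − X; n_D = X; n_C = X.
n_T = Σnᵢ = 1 + X.
With p_i = (n_i/n_T)P, K = p_D p_C / (p_A).
Equating to 12.2 bar and solving on 0 < X < 1: X = 0.801.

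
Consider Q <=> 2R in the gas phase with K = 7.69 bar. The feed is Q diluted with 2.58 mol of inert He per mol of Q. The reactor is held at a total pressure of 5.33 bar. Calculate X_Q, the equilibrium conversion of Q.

X = 0.690

Basis: 1 mol Q initially; let X = conversion of Q. Extent ξ = X.
Moles: n_Q = 1 − X; n_R = 2X; n_I = 2.58 (inert).
Summing: n_T = 3.58 + X.
y_i = n_i/n_T, p_i = y_i·P. K = p_R^2 / (p_Q).
Equating to 7.69 bar and solving on 0 < X < 1: X = 0.690.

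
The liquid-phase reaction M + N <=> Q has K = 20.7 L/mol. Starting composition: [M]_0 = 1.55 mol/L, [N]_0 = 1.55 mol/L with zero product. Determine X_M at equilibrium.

Let X = conversion of M; extent ξ = 1.55·X mol/L.
Concentrations: [M] = 1.55 − 1.55X; [N] = 1.55 − 1.55X; [Q] = 1.55X.
K = [Q] / ([M] [N]).
Setting equal to 20.7 and solving for X on (0,1) gives X = 0.838.

X = 0.838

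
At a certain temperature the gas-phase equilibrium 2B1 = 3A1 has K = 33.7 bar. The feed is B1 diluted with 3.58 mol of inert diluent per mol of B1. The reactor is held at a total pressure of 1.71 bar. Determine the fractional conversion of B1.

X = 0.854

Take 1 mol B1 as basis and let X be its fractional conversion, so ξ = 0.5X.
Moles: n_B1 = 1 − X; n_A1 = 1.5X; n_I = 3.58 (inert).
n_T = Σnᵢ = 4.58 + 0.5X.
y_i = n_i/n_T, p_i = y_i·P. K = p_A1^3 / (p_B1^2).
Equating to 33.7 bar and solving on 0 < X < 1: X = 0.854.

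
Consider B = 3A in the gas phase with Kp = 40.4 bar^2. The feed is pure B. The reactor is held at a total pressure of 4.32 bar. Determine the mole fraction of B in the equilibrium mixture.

Let X = conversion of B (basis 1 mol B); extent of reaction ξ = X.
Species balance: n_B = 1 − X; n_A = 3X.
Summing: n_T = 1 + 2X.
y_i = n_i/n_T, p_i = y_i·P. Kp = p_A^3 / (p_B).
This yields a degree-3 equation in X; solving on (0,1), X = 0.542.
Then n_B = 0.458, n_T = 2.08, so y_B = 0.220.

y_B = 0.220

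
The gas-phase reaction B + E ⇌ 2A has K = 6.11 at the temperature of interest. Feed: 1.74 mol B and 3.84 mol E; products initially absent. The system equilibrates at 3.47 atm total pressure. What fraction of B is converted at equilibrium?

X = 0.749

Let X = conversion of B (basis 1.74 mol B); extent of reaction ξ = 1.74X.
Species balance: n_B = 1.74 − 1.74X; n_E = 3.84 − 1.74X; n_A = 3.48X.
Total moles n_T = 5.58 (Δν = 0, constant).
y_i = n_i/n_T, p_i = y_i·P. K = p_A^2 / (p_B p_E).
Equating to 6.11 and solving on 0 < X < 1: X = 0.749.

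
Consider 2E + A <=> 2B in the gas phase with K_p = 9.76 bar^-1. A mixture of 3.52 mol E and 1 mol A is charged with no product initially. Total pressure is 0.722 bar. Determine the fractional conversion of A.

X = 0.730

Take 1 mol A as basis and let X be its fractional conversion, so ξ = X.
Mole table: n_E = 3.52 − 2X; n_A = 1 − X; n_B = 2X.
Total moles n_T = 4.52 − X.
Mole fractions y_i = n_i/n_T; K_p = p_B^2 / (p_E^2 p_A) with p_i = y_i·P.
Equating to 9.76 bar^-1 and solving on 0 < X < 1: X = 0.730.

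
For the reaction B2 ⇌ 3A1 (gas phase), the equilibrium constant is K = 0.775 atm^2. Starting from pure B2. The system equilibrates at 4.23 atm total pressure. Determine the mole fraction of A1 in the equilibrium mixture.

y_A1 = 0.310

Let X = conversion of B2 (basis 1 mol B2); extent of reaction ξ = X.
Mole table: n_B2 = 1 − X; n_A1 = 3X.
n_T = Σnᵢ = 1 + 2X.
Mole fractions y_i = n_i/n_T; K = p_A1^3 / (p_B2) with p_i = y_i·P.
Substituting and setting equal to 0.775 atm^2 gives a polynomial in X; the root in (0,1) is X = 0.130.
Then n_A1 = 0.391, n_T = 1.26, so y_A1 = 0.310.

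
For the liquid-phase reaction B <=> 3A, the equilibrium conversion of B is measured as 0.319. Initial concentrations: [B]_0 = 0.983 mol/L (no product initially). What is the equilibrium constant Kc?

Kc = 1.24 (mol/L)^2

Let X = conversion of B.
Concentrations: [B] = 0.983 − 0.983X; [A] = 2.95X.
At X = 0.319: [B] = 0.669, [A] = 0.941.
Kc = [A]^3 / ([B]) = 1.24 (mol/L)^2.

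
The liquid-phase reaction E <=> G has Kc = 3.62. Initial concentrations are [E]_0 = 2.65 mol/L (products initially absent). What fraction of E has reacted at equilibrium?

X = 0.784

Let X = conversion of E; extent ξ = 2.65·X mol/L.
Concentrations: [E] = 2.65 − 2.65X; [G] = 2.65X.
Kc = [G] / ([E]).
Solving Kc = 3.62 for X ∈ (0,1): X = 0.784.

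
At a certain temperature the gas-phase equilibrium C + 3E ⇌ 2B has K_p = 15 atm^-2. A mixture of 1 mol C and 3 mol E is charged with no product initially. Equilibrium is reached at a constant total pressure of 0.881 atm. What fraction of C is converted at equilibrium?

X = 0.571

Let X = conversion of C (basis 1 mol C); extent of reaction ξ = X.
Moles: n_C = 1 − X; n_E = 3 − 3X; n_B = 2X.
n_T = Σnᵢ = 4 − 2X.
Mole fractions y_i = n_i/n_T; K_p = p_B^2 / (p_C p_E^3) with p_i = y_i·P.
Substituting and setting equal to 15 atm^-2 gives a polynomial in X; the root in (0,1) is X = 0.571.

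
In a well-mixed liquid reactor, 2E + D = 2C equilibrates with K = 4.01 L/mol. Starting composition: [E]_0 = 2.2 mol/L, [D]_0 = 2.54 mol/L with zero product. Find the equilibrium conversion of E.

Let X = conversion of E; extent ξ = 2.2X/2 mol/L.
Concentrations: [E] = 2.2 − 2.2X; [D] = 2.54 − 1.1X; [C] = 2.2X.
K = [C]^2 / ([E]^2 [D]).
Setting equal to 4.01 and solving for X on (0,1) gives X = 0.725.

X = 0.725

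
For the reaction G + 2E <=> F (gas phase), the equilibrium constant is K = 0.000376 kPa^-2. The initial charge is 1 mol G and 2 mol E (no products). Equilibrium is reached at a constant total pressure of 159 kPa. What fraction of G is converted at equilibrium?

Basis: 1 mol G initially; let X = conversion of G. Extent ξ = X.
At extent ξ: n_G = 1 − X; n_E = 2 − 2X; n_F = X.
Total moles n_T = 3 − 2X.
Mole fractions y_i = n_i/n_T; K = p_F / (p_G p_E^2) with p_i = y_i·P.
This yields a degree-3 equation in X; solving on (0,1), X = 0.631.

X = 0.631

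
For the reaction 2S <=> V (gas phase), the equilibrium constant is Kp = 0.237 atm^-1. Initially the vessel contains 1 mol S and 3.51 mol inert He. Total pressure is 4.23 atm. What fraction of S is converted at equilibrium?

X = 0.254

Take 1 mol S as basis and let X be its fractional conversion, so ξ = 0.5X.
Species balance: n_S = 1 − X; n_V = 0.5X; n_I = 3.51 (inert).
Summing: n_T = 4.51 − 0.5X.
With p_i = (n_i/n_T)P, Kp = p_V / (p_S^2).
Setting this equal to 0.237 atm^-1 and taking the physical root (0 < X < 1) gives X = 0.254.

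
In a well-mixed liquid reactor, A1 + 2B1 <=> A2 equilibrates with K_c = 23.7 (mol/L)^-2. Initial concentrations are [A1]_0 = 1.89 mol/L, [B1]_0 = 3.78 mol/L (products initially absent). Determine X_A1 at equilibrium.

X = 0.863

Let X = conversion of A1; extent ξ = 1.89·X mol/L.
Concentrations: [A1] = 1.89 − 1.89X; [B1] = 3.78 − 3.78X; [A2] = 1.89X.
K_c = [A2] / ([A1] [B1]^2).
This equals 23.7 at X = 0.863 (the root in 0 < X < 1).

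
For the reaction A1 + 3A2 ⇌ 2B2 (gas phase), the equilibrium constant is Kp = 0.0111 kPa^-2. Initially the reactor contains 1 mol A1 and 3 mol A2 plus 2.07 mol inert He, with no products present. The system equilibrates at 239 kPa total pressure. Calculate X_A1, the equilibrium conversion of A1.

Take 1 mol A1 as basis and let X be its fractional conversion, so ξ = X.
Species balance: n_A1 = 1 − X; n_A2 = 3 − 3X; n_B2 = 2X; n_I = 2.07 (inert).
Summing: n_T = 6.07 − 2X.
y_i = n_i/n_T, p_i = y_i·P. Kp = p_B2^2 / (p_A1 p_A2^3).
Equating to 0.0111 kPa^-2 and solving on 0 < X < 1: X = 0.769.

X = 0.769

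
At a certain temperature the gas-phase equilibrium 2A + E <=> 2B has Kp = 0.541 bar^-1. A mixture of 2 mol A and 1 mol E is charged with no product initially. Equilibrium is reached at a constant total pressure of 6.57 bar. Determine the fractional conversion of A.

Basis: 2 mol A initially; let X = conversion of A. Extent ξ = X.
At extent ξ: n_A = 2 − 2X; n_E = 1 − X; n_B = 2X.
Summing: n_T = 3 − X.
With p_i = (n_i/n_T)P, Kp = p_B^2 / (p_A^2 p_E).
Equating to 0.541 bar^-1 and solving on 0 < X < 1: X = 0.464.

X = 0.464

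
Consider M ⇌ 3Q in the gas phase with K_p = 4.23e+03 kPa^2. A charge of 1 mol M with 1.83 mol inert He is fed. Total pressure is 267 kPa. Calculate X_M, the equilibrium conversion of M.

Take 1 mol M as basis and let X be its fractional conversion, so ξ = X.
Species balance: n_M = 1 − X; n_Q = 3X; n_I = 1.83 (inert).
Total moles n_T = 2.83 + 2X.
With p_i = (n_i/n_T)P, K_p = p_Q^3 / (p_M).
Setting this equal to 4.23e+03 kPa^2 and taking the physical root (0 < X < 1) gives X = 0.263.

X = 0.263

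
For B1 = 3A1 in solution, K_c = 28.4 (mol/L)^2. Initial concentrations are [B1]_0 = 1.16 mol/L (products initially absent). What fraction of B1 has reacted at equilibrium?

Let X = conversion of B1; extent ξ = 1.16·X mol/L.
Concentrations: [B1] = 1.16 − 1.16X; [A1] = 3.48X.
K_c = [A1]^3 / ([B1]).
This equals 28.4 at X = 0.649 (the root in 0 < X < 1).

X = 0.649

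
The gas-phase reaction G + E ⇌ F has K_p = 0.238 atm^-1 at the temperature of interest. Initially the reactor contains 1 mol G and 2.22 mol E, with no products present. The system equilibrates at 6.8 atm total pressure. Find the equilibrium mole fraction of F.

y_F = 0.186

Let X = conversion of G (basis 1 mol G); extent of reaction ξ = X.
Species balance: n_G = 1 − X; n_E = 2.22 − X; n_F = X.
Total moles n_T = 3.22 − X.
y_i = n_i/n_T, p_i = y_i·P. K_p = p_F / (p_G p_E).
Substituting and setting equal to 0.238 atm^-1 gives a polynomial in X; the root in (0,1) is X = 0.505.
Then n_F = 0.505, n_T = 2.71, so y_F = 0.186.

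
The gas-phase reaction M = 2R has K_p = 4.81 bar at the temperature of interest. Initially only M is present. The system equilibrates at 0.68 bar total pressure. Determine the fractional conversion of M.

X = 0.799

Basis: 1 mol M initially; let X = conversion of M. Extent ξ = X.
Moles: n_M = 1 − X; n_R = 2X.
Total moles n_T = 1 + X.
With p_i = (n_i/n_T)P, K_p = p_R^2 / (p_M).
Equating to 4.81 bar and solving on 0 < X < 1: X = 0.799.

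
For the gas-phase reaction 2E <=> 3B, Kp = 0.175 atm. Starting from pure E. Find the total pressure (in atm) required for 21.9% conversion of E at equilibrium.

Let X = conversion of E (basis 1 mol E); extent of reaction ξ = 0.5X.
At extent ξ: n_E = 1 − X; n_B = 1.5X.
n_T = Σnᵢ = 1 + 0.5X.
Kp = p_B^3 / (p_E^2) with p_i = (n_i/n_T)·P.
At X = 0.219: the mole-fraction product g(X) = Π y_i^ν_i = 0.05238. Since Kp = g(X)·P^{1}, P = (Kp/g)^(1/1) = (0.175/0.05238)^(1/1) = 3.34 atm.

P = 3.34 atm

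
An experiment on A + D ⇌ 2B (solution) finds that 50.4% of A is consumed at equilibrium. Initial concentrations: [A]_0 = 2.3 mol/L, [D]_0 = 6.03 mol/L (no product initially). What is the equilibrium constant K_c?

K_c = 0.967

Let X = conversion of A.
Concentrations: [A] = 2.3 − 2.3X; [D] = 6.03 − 2.3X; [B] = 4.6X.
At X = 0.504: [A] = 1.14, [D] = 4.87, [B] = 2.32.
K_c = [B]^2 / ([A] [D]) = 0.967.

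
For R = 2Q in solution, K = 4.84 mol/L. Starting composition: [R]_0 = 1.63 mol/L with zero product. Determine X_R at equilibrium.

Let X = conversion of R; extent ξ = 1.63·X mol/L.
Concentrations: [R] = 1.63 − 1.63X; [Q] = 3.26X.
K = [Q]^2 / ([R]).
This equals 4.84 at X = 0.567 (the root in 0 < X < 1).

X = 0.567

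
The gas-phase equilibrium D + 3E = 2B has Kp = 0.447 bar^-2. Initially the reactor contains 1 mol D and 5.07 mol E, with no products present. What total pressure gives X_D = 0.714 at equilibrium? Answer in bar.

Basis: 1 mol D initially; let X = conversion of D. Extent ξ = X.
Species balance: n_D = 1 − X; n_E = 5.07 − 3X; n_B = 2X.
n_T = Σnᵢ = 6.07 − 2X.
Kp = p_B^2 / (p_D p_E^3) with p_i = (n_i/n_T)·P.
At X = 0.714: the mole-fraction product g(X) = Π y_i^ν_i = 6.121. Since Kp = g(X)·P^{-2}, P = (g/Kp)^(1/2) = (6.121/0.447)^(1/2) = 3.7 bar.

P = 3.7 bar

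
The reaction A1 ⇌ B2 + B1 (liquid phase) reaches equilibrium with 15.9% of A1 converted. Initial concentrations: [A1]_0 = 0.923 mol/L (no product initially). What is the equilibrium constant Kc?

Let X = conversion of A1.
Concentrations: [A1] = 0.923 − 0.923X; [B2] = 0.923X; [B1] = 0.923X.
At X = 0.159: [A1] = 0.776, [B2] = 0.147, [B1] = 0.147.
Kc = [B2] [B1] / ([A1]) = 0.0277 mol/L.

Kc = 0.0277 mol/L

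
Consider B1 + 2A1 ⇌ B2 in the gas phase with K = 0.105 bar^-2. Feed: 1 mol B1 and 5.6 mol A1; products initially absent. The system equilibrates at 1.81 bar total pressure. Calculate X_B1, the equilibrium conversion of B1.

Basis: 1 mol B1 initially; let X = conversion of B1. Extent ξ = X.
Mole table: n_B1 = 1 − X; n_A1 = 5.6 − 2X; n_B2 = X.
n_T = Σnᵢ = 6.6 − 2X.
Mole fractions y_i = n_i/n_T; K = p_B2 / (p_B1 p_A1^2) with p_i = y_i·P.
Equating to 0.105 bar^-2 and solving on 0 < X < 1: X = 0.195.

X = 0.195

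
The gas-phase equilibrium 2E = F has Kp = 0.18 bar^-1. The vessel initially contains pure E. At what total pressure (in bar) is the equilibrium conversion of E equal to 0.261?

Let X = conversion of E (basis 1 mol E); extent of reaction ξ = 0.5X.
Moles: n_E = 1 − X; n_F = 0.5X.
Total moles n_T = 1 − 0.5X.
Kp = p_F / (p_E^2) with p_i = (n_i/n_T)·P.
At X = 0.261: the mole-fraction product g(X) = Π y_i^ν_i = 0.2078. Since Kp = g(X)·P^{-1}, P = (g/Kp)^(1/1) = (0.2078/0.18)^(1/1) = 1.15 bar.

P = 1.15 bar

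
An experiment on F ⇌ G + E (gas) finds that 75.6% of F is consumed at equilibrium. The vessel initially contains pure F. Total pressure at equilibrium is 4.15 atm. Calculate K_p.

K_p = 5.54 atm

Take 1 mol F as basis and let X be its fractional conversion, so ξ = X.
Mole table: n_F = 1 − X; n_G = X; n_E = X.
Summing: n_T = 1 + X.
At X = 0.756: n_F = 0.244, n_G = 0.756, n_E = 0.756, n_T = 1.76.
p_i = (n_i/n_T)·P. K_p = p_G p_E / (p_F) = 5.54 atm.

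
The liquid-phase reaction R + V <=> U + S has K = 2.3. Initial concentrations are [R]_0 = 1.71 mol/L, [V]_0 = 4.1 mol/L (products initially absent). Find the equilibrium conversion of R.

Let X = conversion of R; extent ξ = 1.71·X mol/L.
Concentrations: [R] = 1.71 − 1.71X; [V] = 4.1 − 1.71X; [U] = 1.71X; [S] = 1.71X.
K = [U] [S] / ([R] [V]).
Setting equal to 2.3 and solving for X on (0,1) gives X = 0.817.

X = 0.817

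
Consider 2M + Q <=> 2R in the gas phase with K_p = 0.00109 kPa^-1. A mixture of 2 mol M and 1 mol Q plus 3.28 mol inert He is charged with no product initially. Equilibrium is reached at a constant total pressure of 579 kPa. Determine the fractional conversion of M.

Take 2 mol M as basis and let X be its fractional conversion, so ξ = X.
Mole table: n_M = 2 − 2X; n_Q = 1 − X; n_R = 2X; n_I = 3.28 (inert).
Summing: n_T = 6.28 − X.
Mole fractions y_i = n_i/n_T; K_p = p_R^2 / (p_M^2 p_Q) with p_i = y_i·P.
Substituting and setting equal to 0.00109 kPa^-1 gives a polynomial in X; the root in (0,1) is X = 0.222.

X = 0.222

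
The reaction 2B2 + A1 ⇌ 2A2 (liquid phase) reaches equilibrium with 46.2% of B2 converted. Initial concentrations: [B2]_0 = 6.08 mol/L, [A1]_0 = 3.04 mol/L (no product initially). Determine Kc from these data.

Kc = 0.451 L/mol

Let X = conversion of B2.
Concentrations: [B2] = 6.08 − 6.08X; [A1] = 3.04 − 3.04X; [A2] = 6.08X.
At X = 0.462: [B2] = 3.27, [A1] = 1.64, [A2] = 2.81.
Kc = [A2]^2 / ([B2]^2 [A1]) = 0.451 L/mol.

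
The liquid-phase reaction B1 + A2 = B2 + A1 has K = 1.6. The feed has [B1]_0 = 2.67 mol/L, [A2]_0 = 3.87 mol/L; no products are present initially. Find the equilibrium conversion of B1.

Let X = conversion of B1; extent ξ = 2.67·X mol/L.
Concentrations: [B1] = 2.67 − 2.67X; [A2] = 3.87 − 2.67X; [B2] = 2.67X; [A1] = 2.67X.
K = [B2] [A1] / ([B1] [A2]).
Equating to 1.6: the physical root is X = 0.658.

X = 0.658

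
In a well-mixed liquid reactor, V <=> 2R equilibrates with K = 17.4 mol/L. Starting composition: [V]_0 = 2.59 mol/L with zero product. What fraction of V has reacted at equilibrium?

Let X = conversion of V; extent ξ = 2.59·X mol/L.
Concentrations: [V] = 2.59 − 2.59X; [R] = 5.18X.
K = [R]^2 / ([V]).
This equals 17.4 at X = 0.704 (the root in 0 < X < 1).

X = 0.704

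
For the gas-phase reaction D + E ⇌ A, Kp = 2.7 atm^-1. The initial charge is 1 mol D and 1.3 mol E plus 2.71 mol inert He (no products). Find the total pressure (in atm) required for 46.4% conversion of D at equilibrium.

P = 1.74 atm

Take 1 mol D as basis and let X be its fractional conversion, so ξ = X.
At extent ξ: n_D = 1 − X; n_E = 1.3 − X; n_A = X; n_I = 2.71 (inert).
n_T = Σnᵢ = 5.01 − X.
Kp = p_A / (p_D p_E) with p_i = (n_i/n_T)·P.
At X = 0.464: the mole-fraction product g(X) = Π y_i^ν_i = 4.707. Since Kp = g(X)·P^{-1}, P = (g/Kp)^(1/1) = (4.707/2.7)^(1/1) = 1.74 atm.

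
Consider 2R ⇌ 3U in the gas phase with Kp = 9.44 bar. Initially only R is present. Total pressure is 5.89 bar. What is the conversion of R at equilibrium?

X = 0.518

Take 1 mol R as basis and let X be its fractional conversion, so ξ = 0.5X.
Moles: n_R = 1 − X; n_U = 1.5X.
Total moles n_T = 1 + 0.5X.
y_i = n_i/n_T, p_i = y_i·P. Kp = p_U^3 / (p_R^2).
Setting this equal to 9.44 bar and taking the physical root (0 < X < 1) gives X = 0.518.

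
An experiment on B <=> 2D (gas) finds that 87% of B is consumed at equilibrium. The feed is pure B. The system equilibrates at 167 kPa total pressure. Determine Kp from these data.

Kp = 2.08e+03 kPa

Let X = conversion of B (basis 1 mol B); extent of reaction ξ = X.
Moles: n_B = 1 − X; n_D = 2X.
Total moles n_T = 1 + X.
At X = 0.87: n_B = 0.13, n_D = 1.74, n_T = 1.87.
p_i = (n_i/n_T)·P. Kp = p_D^2 / (p_B) = 2.08e+03 kPa.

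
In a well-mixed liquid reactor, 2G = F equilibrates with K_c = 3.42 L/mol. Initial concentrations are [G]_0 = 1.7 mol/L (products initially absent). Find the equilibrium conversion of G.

Let X = conversion of G; extent ξ = 1.7X/2 mol/L.
Concentrations: [G] = 1.7 − 1.7X; [F] = 0.85X.
K_c = [F] / ([G]^2).
Solving K_c = 3.42 for X ∈ (0,1): X = 0.747.

X = 0.747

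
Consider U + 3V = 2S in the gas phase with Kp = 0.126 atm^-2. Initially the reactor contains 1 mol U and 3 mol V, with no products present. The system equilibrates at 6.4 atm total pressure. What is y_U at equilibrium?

Take 1 mol U as basis and let X be its fractional conversion, so ξ = X.
Moles: n_U = 1 − X; n_V = 3 − 3X; n_S = 2X.
n_T = Σnᵢ = 4 − 2X.
Mole fractions y_i = n_i/n_T; Kp = p_S^2 / (p_U p_V^3) with p_i = y_i·P.
Substituting and setting equal to 0.126 atm^-2 gives a polynomial in X; the root in (0,1) is X = 0.497.
Then n_U = 0.503, n_T = 3.01, so y_U = 0.167.

y_U = 0.167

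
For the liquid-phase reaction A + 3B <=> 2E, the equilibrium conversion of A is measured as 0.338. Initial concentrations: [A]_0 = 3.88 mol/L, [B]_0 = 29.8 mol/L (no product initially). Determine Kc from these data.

Kc = 0.000155 (mol/L)^-2

Let X = conversion of A.
Concentrations: [A] = 3.88 − 3.88X; [B] = 29.8 − 11.6X; [E] = 7.76X.
At X = 0.338: [A] = 2.57, [B] = 25.9, [E] = 2.62.
Kc = [E]^2 / ([A] [B]^3) = 0.000155 (mol/L)^-2.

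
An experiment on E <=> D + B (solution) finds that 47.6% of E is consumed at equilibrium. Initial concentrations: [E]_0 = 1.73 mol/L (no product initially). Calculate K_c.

K_c = 0.748 mol/L

Let X = conversion of E.
Concentrations: [E] = 1.73 − 1.73X; [D] = 1.73X; [B] = 1.73X.
At X = 0.476: [E] = 0.907, [D] = 0.823, [B] = 0.823.
K_c = [D] [B] / ([E]) = 0.748 mol/L.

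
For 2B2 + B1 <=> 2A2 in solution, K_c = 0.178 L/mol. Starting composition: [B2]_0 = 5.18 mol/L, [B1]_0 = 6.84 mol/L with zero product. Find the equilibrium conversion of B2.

X = 0.498

Let X = conversion of B2; extent ξ = 5.18X/2 mol/L.
Concentrations: [B2] = 5.18 − 5.18X; [B1] = 6.84 − 2.59X; [A2] = 5.18X.
K_c = [A2]^2 / ([B2]^2 [B1]).
Solving K_c = 0.178 for X ∈ (0,1): X = 0.498.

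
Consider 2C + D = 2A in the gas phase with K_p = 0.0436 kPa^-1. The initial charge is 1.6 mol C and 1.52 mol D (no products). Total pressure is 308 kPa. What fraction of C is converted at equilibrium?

X = 0.692

Let X = conversion of C (basis 1.6 mol C); extent of reaction ξ = 0.8X.
Mole table: n_C = 1.6 − 1.6X; n_D = 1.52 − 0.8X; n_A = 1.6X.
Total moles n_T = 3.12 − 0.8X.
y_i = n_i/n_T, p_i = y_i·P. K_p = p_A^2 / (p_C^2 p_D).
Substituting and setting equal to 0.0436 kPa^-1 gives a polynomial in X; the root in (0,1) is X = 0.692.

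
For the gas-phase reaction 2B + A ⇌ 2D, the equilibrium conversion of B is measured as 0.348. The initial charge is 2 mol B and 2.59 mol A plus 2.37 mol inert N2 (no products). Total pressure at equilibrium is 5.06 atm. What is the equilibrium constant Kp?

Basis: 2 mol B initially; let X = conversion of B. Extent ξ = X.
At extent ξ: n_B = 2 − 2X; n_A = 2.59 − X; n_D = 2X; n_I = 2.37 (inert).
Total moles n_T = 6.96 − X.
At X = 0.348: n_B = 1.3, n_A = 2.24, n_D = 0.696, n_T = 6.61.
p_i = (n_i/n_T)·P. Kp = p_D^2 / (p_B^2 p_A) = 0.166 atm^-1.

Kp = 0.166 atm^-1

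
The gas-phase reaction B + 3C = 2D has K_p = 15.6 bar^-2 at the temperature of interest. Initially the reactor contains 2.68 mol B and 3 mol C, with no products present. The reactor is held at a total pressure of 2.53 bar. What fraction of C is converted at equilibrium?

X = 0.797

Basis: 3 mol C initially; let X = conversion of C. Extent ξ = X.
At extent ξ: n_B = 2.68 − X; n_C = 3 − 3X; n_D = 2X.
n_T = Σnᵢ = 5.68 − 2X.
With p_i = (n_i/n_T)P, K_p = p_D^2 / (p_B p_C^3).
Setting this equal to 15.6 bar^-2 and taking the physical root (0 < X < 1) gives X = 0.797.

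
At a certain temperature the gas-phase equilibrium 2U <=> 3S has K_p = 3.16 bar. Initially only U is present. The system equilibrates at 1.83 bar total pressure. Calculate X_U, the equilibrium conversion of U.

Basis: 1 mol U initially; let X = conversion of U. Extent ξ = 0.5X.
Mole table: n_U = 1 − X; n_S = 1.5X.
Total moles n_T = 1 + 0.5X.
Mole fractions y_i = n_i/n_T; K_p = p_S^3 / (p_U^2) with p_i = y_i·P.
Setting this equal to 3.16 bar and taking the physical root (0 < X < 1) gives X = 0.526.

X = 0.526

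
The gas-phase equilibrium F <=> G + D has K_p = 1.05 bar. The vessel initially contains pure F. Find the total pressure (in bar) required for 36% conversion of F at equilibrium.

P = 7.05 bar

Take 1 mol F as basis and let X be its fractional conversion, so ξ = X.
Mole table: n_F = 1 − X; n_G = X; n_D = X.
n_T = Σnᵢ = 1 + X.
K_p = p_G p_D / (p_F) with p_i = (n_i/n_T)·P.
At X = 0.36: the mole-fraction product g(X) = Π y_i^ν_i = 0.1489. Since K_p = g(X)·P^{1}, P = (K_p/g)^(1/1) = (1.05/0.1489)^(1/1) = 7.05 bar.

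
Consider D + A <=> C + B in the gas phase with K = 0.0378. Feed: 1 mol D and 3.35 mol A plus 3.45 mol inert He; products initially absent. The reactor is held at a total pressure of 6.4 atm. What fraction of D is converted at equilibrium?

Basis: 1 mol D initially; let X = conversion of D. Extent ξ = X.
Moles: n_D = 1 − X; n_A = 3.35 − X; n_C = X; n_B = X; n_I = 3.45 (inert).
n_T stays at 7.8 (no change in mole number).
With p_i = (n_i/n_T)P, K = p_C p_B / (p_D p_A).
This yields a degree-2 equation in X; solving on (0,1), X = 0.287.

X = 0.287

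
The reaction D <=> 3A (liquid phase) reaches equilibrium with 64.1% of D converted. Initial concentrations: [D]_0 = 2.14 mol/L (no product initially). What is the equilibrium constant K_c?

Let X = conversion of D.
Concentrations: [D] = 2.14 − 2.14X; [A] = 6.42X.
At X = 0.641: [D] = 0.768, [A] = 4.12.
K_c = [A]^3 / ([D]) = 90.7 (mol/L)^2.

K_c = 90.7 (mol/L)^2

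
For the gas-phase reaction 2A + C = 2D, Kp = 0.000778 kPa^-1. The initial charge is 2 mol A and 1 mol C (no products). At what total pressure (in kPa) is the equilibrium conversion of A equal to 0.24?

P = 465 kPa

Let X = conversion of A (basis 2 mol A); extent of reaction ξ = X.
At extent ξ: n_A = 2 − 2X; n_C = 1 − X; n_D = 2X.
n_T = Σnᵢ = 3 − X.
Kp = p_D^2 / (p_A^2 p_C) with p_i = (n_i/n_T)·P.
At X = 0.24: the mole-fraction product g(X) = Π y_i^ν_i = 0.3622. Since Kp = g(X)·P^{-1}, P = (g/Kp)^(1/1) = (0.3622/0.000778)^(1/1) = 465 kPa.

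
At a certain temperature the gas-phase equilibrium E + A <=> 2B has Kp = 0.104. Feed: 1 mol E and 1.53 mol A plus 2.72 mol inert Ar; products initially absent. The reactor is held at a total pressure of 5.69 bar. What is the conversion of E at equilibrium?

Basis: 1 mol E initially; let X = conversion of E. Extent ξ = X.
At extent ξ: n_E = 1 − X; n_A = 1.53 − X; n_B = 2X; n_I = 2.72 (inert).
n_T stays at 5.25 (no change in mole number).
With p_i = (n_i/n_T)P, Kp = p_B^2 / (p_E p_A).
Equating to 0.104 and solving on 0 < X < 1: X = 0.171.

X = 0.171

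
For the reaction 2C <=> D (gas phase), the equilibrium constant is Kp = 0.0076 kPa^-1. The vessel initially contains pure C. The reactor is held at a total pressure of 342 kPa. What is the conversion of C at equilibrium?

X = 0.704

Basis: 1 mol C initially; let X = conversion of C. Extent ξ = 0.5X.
Species balance: n_C = 1 − X; n_D = 0.5X.
Total moles n_T = 1 − 0.5X.
y_i = n_i/n_T, p_i = y_i·P. Kp = p_D / (p_C^2).
Substituting and setting equal to 0.0076 kPa^-1 gives a polynomial in X; the root in (0,1) is X = 0.704.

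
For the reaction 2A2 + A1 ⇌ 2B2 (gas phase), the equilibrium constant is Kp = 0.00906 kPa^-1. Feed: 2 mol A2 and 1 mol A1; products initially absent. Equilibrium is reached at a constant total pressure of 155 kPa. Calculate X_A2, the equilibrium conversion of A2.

X = 0.367

Let X = conversion of A2 (basis 2 mol A2); extent of reaction ξ = X.
Species balance: n_A2 = 2 − 2X; n_A1 = 1 − X; n_B2 = 2X.
n_T = Σnᵢ = 3 − X.
Mole fractions y_i = n_i/n_T; Kp = p_B2^2 / (p_A2^2 p_A1) with p_i = y_i·P.
Substituting and setting equal to 0.00906 kPa^-1 gives a polynomial in X; the root in (0,1) is X = 0.367.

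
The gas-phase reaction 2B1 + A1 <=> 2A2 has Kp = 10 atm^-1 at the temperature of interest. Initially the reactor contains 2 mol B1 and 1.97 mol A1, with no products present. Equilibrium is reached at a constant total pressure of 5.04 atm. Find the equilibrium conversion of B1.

Take 2 mol B1 as basis and let X be its fractional conversion, so ξ = X.
Moles: n_B1 = 2 − 2X; n_A1 = 1.97 − X; n_A2 = 2X.
Total moles n_T = 3.97 − X.
With p_i = (n_i/n_T)P, Kp = p_A2^2 / (p_B1^2 p_A1).
This yields a degree-3 equation in X; solving on (0,1), X = 0.811.

X = 0.811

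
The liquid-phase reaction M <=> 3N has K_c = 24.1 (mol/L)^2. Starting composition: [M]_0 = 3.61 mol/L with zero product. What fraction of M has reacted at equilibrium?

X = 0.354

Let X = conversion of M; extent ξ = 3.61·X mol/L.
Concentrations: [M] = 3.61 − 3.61X; [N] = 10.8X.
K_c = [N]^3 / ([M]).
Solving K_c = 24.1 for X ∈ (0,1): X = 0.354.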